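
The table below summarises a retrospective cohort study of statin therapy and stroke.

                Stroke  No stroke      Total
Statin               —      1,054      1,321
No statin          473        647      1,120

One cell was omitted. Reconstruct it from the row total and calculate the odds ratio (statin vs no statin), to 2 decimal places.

0.35

The missing cell is in the exposed row: 1321 − 1054 = 267.
So a = 267, b = 1054, c = 473, d = 647.
OR = (a·d)/(b·c) = (267 × 647) / (1054 × 473) = 172749 / 498542 = 0.34651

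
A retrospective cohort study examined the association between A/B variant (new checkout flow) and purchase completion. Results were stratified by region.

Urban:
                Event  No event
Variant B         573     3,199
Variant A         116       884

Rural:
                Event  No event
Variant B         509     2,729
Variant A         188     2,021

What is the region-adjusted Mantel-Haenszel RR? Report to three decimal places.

RR_MH = Σ(aᵢ·n₀ᵢ/nᵢ) / Σ(cᵢ·n₁ᵢ/nᵢ), with n₁ᵢ = aᵢ+bᵢ (exposed), n₀ᵢ = cᵢ+dᵢ (unexposed), nᵢ = n₁ᵢ+n₀ᵢ.
Stratum 1 (Urban): n₁ = 3772, n₀ = 1000, n = 4772; a·n₀/n = 573·1000/4772 = 120.0754; c·n₁/n = 116·3772/4772 = 91.6915
Stratum 2 (Rural): n₁ = 3238, n₀ = 2209, n = 5447; a·n₀/n = 509·2209/5447 = 206.4221; c·n₁/n = 188·3238/5447 = 111.7577
RR_MH = (120.0754 + 206.4221) / (91.6915 + 111.7577) = 326.4975 / 203.4492 = 1.60481

1.605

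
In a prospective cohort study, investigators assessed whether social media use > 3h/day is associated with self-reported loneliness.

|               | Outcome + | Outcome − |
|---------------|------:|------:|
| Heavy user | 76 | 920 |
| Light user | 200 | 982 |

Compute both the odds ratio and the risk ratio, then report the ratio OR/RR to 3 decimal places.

Cells: a = 76, b = 920, c = 200, d = 982.
OR = (76·982)/(920·200) = 74632/184000 = 0.40561
Risk in exposed = 76/996 = 0.07631; risk in unexposed = 200/1182 = 0.16920; RR = 0.45096
OR/RR = 0.40561 / 0.45096 = 0.89943
The outcome is not rare, so the OR lies further from 1 than the RR.

0.899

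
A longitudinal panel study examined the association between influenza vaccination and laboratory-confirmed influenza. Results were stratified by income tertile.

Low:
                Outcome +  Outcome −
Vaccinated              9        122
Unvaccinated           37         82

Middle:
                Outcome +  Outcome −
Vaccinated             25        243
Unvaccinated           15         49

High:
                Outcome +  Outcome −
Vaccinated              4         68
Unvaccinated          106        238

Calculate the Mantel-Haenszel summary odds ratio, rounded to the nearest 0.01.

0.19

OR_MH = Σ(aᵢdᵢ/nᵢ) / Σ(bᵢcᵢ/nᵢ), where nᵢ is the stratum total.
Stratum 1 (Low): n = 250; a·d/n = 9·82/250 = 2.9520; b·c/n = 122·37/250 = 18.0560
Stratum 2 (Middle): n = 332; a·d/n = 25·49/332 = 3.6898; b·c/n = 243·15/332 = 10.9789
Stratum 3 (High): n = 416; a·d/n = 4·238/416 = 2.2885; b·c/n = 68·106/416 = 17.3269
OR_MH = (2.9520 + 3.6898 + 2.2885) / (18.0560 + 10.9789 + 17.3269) = 8.9302 / 46.3618 = 0.19262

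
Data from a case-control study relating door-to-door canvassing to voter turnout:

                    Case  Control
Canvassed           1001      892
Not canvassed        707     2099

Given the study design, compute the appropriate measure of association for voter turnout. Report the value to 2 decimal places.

Cells: a = 1001, b = 892, c = 707, d = 2099.
This is a case-control study: participants were sampled on outcome status, so risks in the source population cannot be estimated directly — relative risk is not valid here. The odds ratio is the appropriate measure.
OR = (a·d)/(b·c) = (1001 × 2099) / (892 × 707) = 2101099 / 630644 = 3.33167

3.33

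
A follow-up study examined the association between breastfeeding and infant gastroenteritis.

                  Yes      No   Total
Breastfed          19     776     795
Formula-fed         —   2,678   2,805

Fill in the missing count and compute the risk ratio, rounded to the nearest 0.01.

The missing cell is in the unexposed row: 2805 − 2678 = 127.
So a = 19, b = 776, c = 127, d = 2678.
RR = [a/(a+b)] / [c/(c+d)] = (19/795) / (127/2805) = 0.02390/0.04528 = 0.52786

0.53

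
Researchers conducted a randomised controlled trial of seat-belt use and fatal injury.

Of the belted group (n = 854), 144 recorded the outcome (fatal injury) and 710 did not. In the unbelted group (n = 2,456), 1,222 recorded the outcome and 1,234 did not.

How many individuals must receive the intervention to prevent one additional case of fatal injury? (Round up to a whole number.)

Risk in treated group = 144/854 = 0.16862; risk in control = 1222/2456 = 0.49756.
Absolute risk reduction = 0.49756 − 0.16862 = 0.32894
NNT = 1 / ARR = 1 / 0.32894 = 3.040 → round up → 4

4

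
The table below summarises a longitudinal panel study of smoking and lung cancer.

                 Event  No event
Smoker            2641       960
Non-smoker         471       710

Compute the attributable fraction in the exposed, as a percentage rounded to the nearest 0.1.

Cells: a = 2641, b = 960, c = 471, d = 710.
Risk in exposed = 2641/3601 = 0.73341; risk in unexposed = 471/1181 = 0.39881.
RR = 0.73341/0.39881 = 1.83897
AR% = (RR − 1)/RR × 100 = (1.83897 − 1)/1.83897 × 100 = 45.6217%

45.6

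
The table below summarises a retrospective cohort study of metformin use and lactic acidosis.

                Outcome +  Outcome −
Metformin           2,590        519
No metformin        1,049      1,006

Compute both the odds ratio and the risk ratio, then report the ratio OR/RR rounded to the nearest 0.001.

Cells: a = 2590, b = 519, c = 1049, d = 1006.
OR = (2590·1006)/(519·1049) = 2605540/544431 = 4.78580
Risk in exposed = 2590/3109 = 0.83307; risk in unexposed = 1049/2055 = 0.51046; RR = 1.63198
OR/RR = 4.78580 / 1.63198 = 2.93251
The outcome is not rare, so the OR lies further from 1 than the RR.

2.933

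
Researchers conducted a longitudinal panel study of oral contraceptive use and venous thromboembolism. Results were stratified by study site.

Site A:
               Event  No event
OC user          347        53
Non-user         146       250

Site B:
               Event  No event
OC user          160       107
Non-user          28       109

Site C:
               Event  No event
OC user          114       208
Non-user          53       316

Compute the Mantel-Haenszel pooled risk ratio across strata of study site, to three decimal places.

2.469

RR_MH = Σ(aᵢ·n₀ᵢ/nᵢ) / Σ(cᵢ·n₁ᵢ/nᵢ), with n₁ᵢ = aᵢ+bᵢ (exposed), n₀ᵢ = cᵢ+dᵢ (unexposed), nᵢ = n₁ᵢ+n₀ᵢ.
Stratum 1 (Site A): n₁ = 400, n₀ = 396, n = 796; a·n₀/n = 347·396/796 = 172.6281; c·n₁/n = 146·400/796 = 73.3668
Stratum 2 (Site B): n₁ = 267, n₀ = 137, n = 404; a·n₀/n = 160·137/404 = 54.2574; c·n₁/n = 28·267/404 = 18.5050
Stratum 3 (Site C): n₁ = 322, n₀ = 369, n = 691; a·n₀/n = 114·369/691 = 60.8770; c·n₁/n = 53·322/691 = 24.6975
RR_MH = (172.6281 + 54.2574 + 60.8770) / (73.3668 + 18.5050 + 24.6975) = 287.7626 / 116.5693 = 2.46860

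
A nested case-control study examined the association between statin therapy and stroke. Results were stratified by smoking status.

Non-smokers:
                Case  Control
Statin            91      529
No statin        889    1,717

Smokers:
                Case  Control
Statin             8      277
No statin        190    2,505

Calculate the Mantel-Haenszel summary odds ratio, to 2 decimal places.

0.34

OR_MH = Σ(aᵢdᵢ/nᵢ) / Σ(bᵢcᵢ/nᵢ), where nᵢ is the stratum total.
Stratum 1 (Non-smokers): n = 3226; a·d/n = 91·1717/3226 = 48.4337; b·c/n = 529·889/3226 = 145.7784
Stratum 2 (Smokers): n = 2980; a·d/n = 8·2505/2980 = 6.7248; b·c/n = 277·190/2980 = 17.6611
OR_MH = (48.4337 + 6.7248) / (145.7784 + 17.6611) = 55.1585 / 163.4394 = 0.33749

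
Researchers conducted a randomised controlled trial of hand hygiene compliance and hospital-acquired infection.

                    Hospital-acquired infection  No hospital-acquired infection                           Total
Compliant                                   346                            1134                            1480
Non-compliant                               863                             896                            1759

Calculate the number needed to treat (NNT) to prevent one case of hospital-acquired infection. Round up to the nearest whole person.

4

Risk in treated group = 346/1480 = 0.23378; risk in control = 863/1759 = 0.49062.
Absolute risk reduction = 0.49062 − 0.23378 = 0.25684
NNT = 1 / ARR = 1 / 0.25684 = 3.894 → round up → 4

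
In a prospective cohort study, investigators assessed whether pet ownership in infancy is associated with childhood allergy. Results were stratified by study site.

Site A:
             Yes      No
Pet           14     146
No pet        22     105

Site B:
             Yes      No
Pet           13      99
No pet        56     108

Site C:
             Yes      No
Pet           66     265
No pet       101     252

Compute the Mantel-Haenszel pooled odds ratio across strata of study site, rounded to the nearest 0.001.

0.490

OR_MH = Σ(aᵢdᵢ/nᵢ) / Σ(bᵢcᵢ/nᵢ), where nᵢ is the stratum total.
Stratum 1 (Site A): n = 287; a·d/n = 14·105/287 = 5.1220; b·c/n = 146·22/287 = 11.1916
Stratum 2 (Site B): n = 276; a·d/n = 13·108/276 = 5.0870; b·c/n = 99·56/276 = 20.0870
Stratum 3 (Site C): n = 684; a·d/n = 66·252/684 = 24.3158; b·c/n = 265·101/684 = 39.1301
OR_MH = (5.1220 + 5.0870 + 24.3158) / (11.1916 + 20.0870 + 39.1301) = 34.5247 / 70.4087 = 0.49035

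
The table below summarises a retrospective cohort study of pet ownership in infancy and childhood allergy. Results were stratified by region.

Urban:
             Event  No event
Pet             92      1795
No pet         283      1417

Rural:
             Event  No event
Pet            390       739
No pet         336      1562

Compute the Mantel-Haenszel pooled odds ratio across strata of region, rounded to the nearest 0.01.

1.06

OR_MH = Σ(aᵢdᵢ/nᵢ) / Σ(bᵢcᵢ/nᵢ), where nᵢ is the stratum total.
Stratum 1 (Urban): n = 3587; a·d/n = 92·1417/3587 = 36.3435; b·c/n = 1795·283/3587 = 141.6183
Stratum 2 (Rural): n = 3027; a·d/n = 390·1562/3027 = 201.2488; b·c/n = 739·336/3027 = 82.0297
OR_MH = (36.3435 + 201.2488) / (141.6183 + 82.0297) = 237.5922 / 223.6481 = 1.06235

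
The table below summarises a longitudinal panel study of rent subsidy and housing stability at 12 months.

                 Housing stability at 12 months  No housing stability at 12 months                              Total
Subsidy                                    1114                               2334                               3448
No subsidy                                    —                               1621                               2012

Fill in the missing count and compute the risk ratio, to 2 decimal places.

1.66

The missing cell is in the unexposed row: 2012 − 1621 = 391.
So a = 1114, b = 2334, c = 391, d = 1621.
RR = [a/(a+b)] / [c/(c+d)] = (1114/3448) / (391/2012) = 0.32309/0.19433 = 1.66253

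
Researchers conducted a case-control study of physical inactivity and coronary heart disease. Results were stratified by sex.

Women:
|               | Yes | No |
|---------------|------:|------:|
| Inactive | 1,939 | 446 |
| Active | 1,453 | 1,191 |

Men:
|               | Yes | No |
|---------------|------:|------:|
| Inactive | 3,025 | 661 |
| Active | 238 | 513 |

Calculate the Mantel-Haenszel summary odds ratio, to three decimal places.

OR_MH = Σ(aᵢdᵢ/nᵢ) / Σ(bᵢcᵢ/nᵢ), where nᵢ is the stratum total.
Stratum 1 (Women): n = 5029; a·d/n = 1939·1191/5029 = 459.2064; b·c/n = 446·1453/5029 = 128.8602
Stratum 2 (Men): n = 4437; a·d/n = 3025·513/4437 = 349.7465; b·c/n = 661·238/4437 = 35.4559
OR_MH = (459.2064 + 349.7465) / (128.8602 + 35.4559) = 808.9529 / 164.3161 = 4.92315

4.923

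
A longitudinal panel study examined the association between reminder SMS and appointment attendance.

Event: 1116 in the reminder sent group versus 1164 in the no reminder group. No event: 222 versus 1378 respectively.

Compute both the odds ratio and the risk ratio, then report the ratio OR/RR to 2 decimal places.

3.27

From the description: a = 1116, b = 222, c = 1164, d = 1378.
OR = (1116·1378)/(222·1164) = 1537848/258408 = 5.95124
Risk in exposed = 1116/1338 = 0.83408; risk in unexposed = 1164/2542 = 0.45791; RR = 1.82151
OR/RR = 5.95124 / 1.82151 = 3.26721
The outcome is not rare, so the OR lies further from 1 than the RR.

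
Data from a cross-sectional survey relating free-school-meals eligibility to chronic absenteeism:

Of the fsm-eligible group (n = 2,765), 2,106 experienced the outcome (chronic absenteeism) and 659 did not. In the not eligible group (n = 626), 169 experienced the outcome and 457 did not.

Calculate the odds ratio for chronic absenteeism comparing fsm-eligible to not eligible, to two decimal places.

From the description: a = 2106, b = 659, c = 169, d = 457.
OR = (a·d)/(b·c) = (2106 × 457) / (659 × 169) = 962442 / 111371 = 8.64176
The odds of chronic absenteeism are about 8.64 times as high in the fsm-eligible group.

8.64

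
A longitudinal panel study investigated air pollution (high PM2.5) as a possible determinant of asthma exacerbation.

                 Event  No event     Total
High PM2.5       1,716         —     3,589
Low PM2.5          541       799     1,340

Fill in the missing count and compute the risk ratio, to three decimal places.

The missing cell is in the exposed row: 3589 − 1716 = 1873.
So a = 1716, b = 1873, c = 541, d = 799.
RR = [a/(a+b)] / [c/(c+d)] = (1716/3589) / (541/1340) = 0.47813/0.40373 = 1.18427

1.184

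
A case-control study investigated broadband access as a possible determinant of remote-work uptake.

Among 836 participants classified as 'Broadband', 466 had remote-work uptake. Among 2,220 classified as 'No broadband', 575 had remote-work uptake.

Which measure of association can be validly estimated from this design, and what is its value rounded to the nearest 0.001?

3.603

From the description: a = 466, b = 370, c = 575, d = 1645.
This is a case-control study: participants were sampled on outcome status, so risks in the source population cannot be estimated directly — relative risk is not valid here. The odds ratio is the appropriate measure.
OR = (a·d)/(b·c) = (466 × 1645) / (370 × 575) = 766570 / 212750 = 3.60315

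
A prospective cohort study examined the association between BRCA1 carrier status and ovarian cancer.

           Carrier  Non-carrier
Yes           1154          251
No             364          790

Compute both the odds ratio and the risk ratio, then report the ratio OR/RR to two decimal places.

Reading the table with exposure as columns: a = 1154 (Carrier, case), b = 364 (Carrier, non-case), c = 251 (Non-carrier, case), d = 790.
OR = (1154·790)/(364·251) = 911660/91364 = 9.97833
Risk in exposed = 1154/1518 = 0.76021; risk in unexposed = 251/1041 = 0.24111; RR = 3.15291
OR/RR = 9.97833 / 3.15291 = 3.16480
The outcome is not rare, so the OR lies further from 1 than the RR.

3.16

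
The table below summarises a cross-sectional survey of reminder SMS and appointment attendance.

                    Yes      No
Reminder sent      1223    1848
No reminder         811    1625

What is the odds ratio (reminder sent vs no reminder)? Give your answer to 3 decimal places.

1.326

Cells: a = 1223, b = 1848, c = 811, d = 1625.
OR = (a·d)/(b·c) = (1223 × 1625) / (1848 × 811) = 1987375 / 1498728 = 1.32604
The odds of appointment attendance are about 1.33 times as high in the reminder sent group.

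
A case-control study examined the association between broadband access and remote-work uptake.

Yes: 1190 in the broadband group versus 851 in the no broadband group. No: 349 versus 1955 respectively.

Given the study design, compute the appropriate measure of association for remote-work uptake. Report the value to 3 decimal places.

7.833

From the description: a = 1190, b = 349, c = 851, d = 1955.
This is a case-control study: participants were sampled on outcome status, so risks in the source population cannot be estimated directly — relative risk is not valid here. The odds ratio is the appropriate measure.
OR = (a·d)/(b·c) = (1190 × 1955) / (349 × 851) = 2326450 / 296999 = 7.83319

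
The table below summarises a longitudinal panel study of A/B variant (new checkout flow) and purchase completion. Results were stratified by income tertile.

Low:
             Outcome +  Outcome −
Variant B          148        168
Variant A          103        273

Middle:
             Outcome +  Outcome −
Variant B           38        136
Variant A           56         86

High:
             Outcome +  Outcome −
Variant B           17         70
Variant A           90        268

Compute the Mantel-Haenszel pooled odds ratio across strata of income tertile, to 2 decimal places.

1.25

OR_MH = Σ(aᵢdᵢ/nᵢ) / Σ(bᵢcᵢ/nᵢ), where nᵢ is the stratum total.
Stratum 1 (Low): n = 692; a·d/n = 148·273/692 = 58.3873; b·c/n = 168·103/692 = 25.0058
Stratum 2 (Middle): n = 316; a·d/n = 38·86/316 = 10.3418; b·c/n = 136·56/316 = 24.1013
Stratum 3 (High): n = 445; a·d/n = 17·268/445 = 10.2382; b·c/n = 70·90/445 = 14.1573
OR_MH = (58.3873 + 10.3418 + 10.2382) / (25.0058 + 24.1013 + 14.1573) = 78.9673 / 63.2643 = 1.24821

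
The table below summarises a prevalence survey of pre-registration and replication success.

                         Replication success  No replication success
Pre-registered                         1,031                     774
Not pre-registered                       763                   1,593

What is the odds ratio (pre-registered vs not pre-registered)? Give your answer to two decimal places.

Cells: a = 1031, b = 774, c = 763, d = 1593.
OR = (a·d)/(b·c) = (1031 × 1593) / (774 × 763) = 1642383 / 590562 = 2.78105
The odds of replication success are about 2.78 times as high in the pre-registered group.

2.78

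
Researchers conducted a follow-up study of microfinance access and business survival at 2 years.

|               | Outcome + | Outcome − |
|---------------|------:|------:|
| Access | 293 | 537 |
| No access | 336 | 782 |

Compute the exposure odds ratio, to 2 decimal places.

1.27

Cells: a = 293, b = 537, c = 336, d = 782.
OR = (a·d)/(b·c) = (293 × 782) / (537 × 336) = 229126 / 180432 = 1.26987
The odds of business survival at 2 years are about 1.27 times as high in the access group.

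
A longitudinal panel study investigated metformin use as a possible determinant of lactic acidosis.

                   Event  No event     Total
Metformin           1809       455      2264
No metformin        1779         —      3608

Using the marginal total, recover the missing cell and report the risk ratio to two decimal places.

The missing cell is in the unexposed row: 3608 − 1779 = 1829.
So a = 1809, b = 455, c = 1779, d = 1829.
RR = [a/(a+b)] / [c/(c+d)] = (1809/2264) / (1779/3608) = 0.79903/0.49307 = 1.62051

1.62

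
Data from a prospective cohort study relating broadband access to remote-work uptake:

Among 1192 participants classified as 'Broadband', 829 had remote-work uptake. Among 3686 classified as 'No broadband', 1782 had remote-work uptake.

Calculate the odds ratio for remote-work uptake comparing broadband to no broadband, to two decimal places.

2.44

From the description: a = 829, b = 363, c = 1782, d = 1904.
OR = (a·d)/(b·c) = (829 × 1904) / (363 × 1782) = 1578416 / 646866 = 2.44010
The odds of remote-work uptake are about 2.44 times as high in the broadband group.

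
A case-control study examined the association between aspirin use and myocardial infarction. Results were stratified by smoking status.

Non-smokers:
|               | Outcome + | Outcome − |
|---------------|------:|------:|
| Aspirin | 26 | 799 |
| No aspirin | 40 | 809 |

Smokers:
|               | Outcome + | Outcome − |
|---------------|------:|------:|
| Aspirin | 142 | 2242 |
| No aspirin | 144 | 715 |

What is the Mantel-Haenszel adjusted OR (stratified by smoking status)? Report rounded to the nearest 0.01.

OR_MH = Σ(aᵢdᵢ/nᵢ) / Σ(bᵢcᵢ/nᵢ), where nᵢ is the stratum total.
Stratum 1 (Non-smokers): n = 1674; a·d/n = 26·809/1674 = 12.5651; b·c/n = 799·40/1674 = 19.0920
Stratum 2 (Smokers): n = 3243; a·d/n = 142·715/3243 = 31.3074; b·c/n = 2242·144/3243 = 99.5523
OR_MH = (12.5651 + 31.3074) / (19.0920 + 99.5523) = 43.8725 / 118.6443 = 0.36978

0.37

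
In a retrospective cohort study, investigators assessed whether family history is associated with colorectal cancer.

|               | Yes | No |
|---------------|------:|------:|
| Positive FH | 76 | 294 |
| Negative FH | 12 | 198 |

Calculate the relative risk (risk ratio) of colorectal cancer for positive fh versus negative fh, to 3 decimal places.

Cells: a = 76, b = 294, c = 12, d = 198.
Risk in exposed = 76/370 = 0.20541; risk in unexposed = 12/210 = 0.05714.
RR = 0.20541 / 0.05714 = 3.59459
The risk among the exposed is 3.59 times that among the unexposed.

3.595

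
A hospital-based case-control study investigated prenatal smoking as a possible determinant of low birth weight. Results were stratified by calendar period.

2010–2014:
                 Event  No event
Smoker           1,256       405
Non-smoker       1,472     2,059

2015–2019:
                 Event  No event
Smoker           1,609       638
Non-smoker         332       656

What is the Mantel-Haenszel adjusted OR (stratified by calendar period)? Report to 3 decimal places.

4.572

OR_MH = Σ(aᵢdᵢ/nᵢ) / Σ(bᵢcᵢ/nᵢ), where nᵢ is the stratum total.
Stratum 1 (2010–2014): n = 5192; a·d/n = 1256·2059/5192 = 498.0940; b·c/n = 405·1472/5192 = 114.8228
Stratum 2 (2015–2019): n = 3235; a·d/n = 1609·656/3235 = 326.2764; b·c/n = 638·332/3235 = 65.4764
OR_MH = (498.0940 + 326.2764) / (114.8228 + 65.4764) = 824.3703 / 180.2992 = 4.57224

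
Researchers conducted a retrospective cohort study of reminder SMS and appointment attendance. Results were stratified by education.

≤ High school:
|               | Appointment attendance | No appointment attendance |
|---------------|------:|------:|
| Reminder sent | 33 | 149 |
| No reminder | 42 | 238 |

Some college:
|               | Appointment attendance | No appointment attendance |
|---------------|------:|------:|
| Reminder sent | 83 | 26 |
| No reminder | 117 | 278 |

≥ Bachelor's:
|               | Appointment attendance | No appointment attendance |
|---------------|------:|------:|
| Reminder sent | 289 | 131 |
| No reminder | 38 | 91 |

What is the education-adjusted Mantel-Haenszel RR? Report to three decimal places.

RR_MH = Σ(aᵢ·n₀ᵢ/nᵢ) / Σ(cᵢ·n₁ᵢ/nᵢ), with n₁ᵢ = aᵢ+bᵢ (exposed), n₀ᵢ = cᵢ+dᵢ (unexposed), nᵢ = n₁ᵢ+n₀ᵢ.
Stratum 1 (≤ High school): n₁ = 182, n₀ = 280, n = 462; a·n₀/n = 33·280/462 = 20.0000; c·n₁/n = 42·182/462 = 16.5455
Stratum 2 (Some college): n₁ = 109, n₀ = 395, n = 504; a·n₀/n = 83·395/504 = 65.0496; c·n₁/n = 117·109/504 = 25.3036
Stratum 3 (≥ Bachelor's): n₁ = 420, n₀ = 129, n = 549; a·n₀/n = 289·129/549 = 67.9071; c·n₁/n = 38·420/549 = 29.0710
RR_MH = (20.0000 + 65.0496 + 67.9071) / (16.5455 + 25.3036 + 29.0710) = 152.9567 / 70.9201 = 2.15675

2.157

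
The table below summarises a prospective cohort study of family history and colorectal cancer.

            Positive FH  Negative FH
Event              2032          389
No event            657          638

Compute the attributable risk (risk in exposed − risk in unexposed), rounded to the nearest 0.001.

0.377

Reading the table with exposure as columns: a = 2032 (Positive FH, case), b = 657 (Positive FH, non-case), c = 389 (Negative FH, case), d = 638.
Risk in exposed = 2032/2689 = 0.755671; risk in unexposed = 389/1027 = 0.378773.
Risk difference = 0.755671 − 0.378773 = 0.376898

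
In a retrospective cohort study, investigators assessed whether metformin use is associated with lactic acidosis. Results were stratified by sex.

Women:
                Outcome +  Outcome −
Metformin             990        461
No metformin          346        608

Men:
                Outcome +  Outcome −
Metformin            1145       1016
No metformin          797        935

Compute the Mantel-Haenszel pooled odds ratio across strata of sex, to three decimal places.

OR_MH = Σ(aᵢdᵢ/nᵢ) / Σ(bᵢcᵢ/nᵢ), where nᵢ is the stratum total.
Stratum 1 (Women): n = 2405; a·d/n = 990·608/2405 = 250.2786; b·c/n = 461·346/2405 = 66.3227
Stratum 2 (Men): n = 3893; a·d/n = 1145·935/3893 = 275.0000; b·c/n = 1016·797/3893 = 208.0021
OR_MH = (250.2786 + 275.0000) / (66.3227 + 208.0021) = 525.2786 / 274.3247 = 1.91481

1.915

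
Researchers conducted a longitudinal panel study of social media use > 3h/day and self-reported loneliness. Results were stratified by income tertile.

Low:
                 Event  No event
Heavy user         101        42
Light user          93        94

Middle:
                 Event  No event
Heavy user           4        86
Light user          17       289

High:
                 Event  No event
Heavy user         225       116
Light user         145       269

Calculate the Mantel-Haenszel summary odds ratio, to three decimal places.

OR_MH = Σ(aᵢdᵢ/nᵢ) / Σ(bᵢcᵢ/nᵢ), where nᵢ is the stratum total.
Stratum 1 (Low): n = 330; a·d/n = 101·94/330 = 28.7697; b·c/n = 42·93/330 = 11.8364
Stratum 2 (Middle): n = 396; a·d/n = 4·289/396 = 2.9192; b·c/n = 86·17/396 = 3.6919
Stratum 3 (High): n = 755; a·d/n = 225·269/755 = 80.1656; b·c/n = 116·145/755 = 22.2781
OR_MH = (28.7697 + 2.9192 + 80.1656) / (11.8364 + 3.6919 + 22.2781) = 111.8545 / 37.8064 = 2.95861

2.959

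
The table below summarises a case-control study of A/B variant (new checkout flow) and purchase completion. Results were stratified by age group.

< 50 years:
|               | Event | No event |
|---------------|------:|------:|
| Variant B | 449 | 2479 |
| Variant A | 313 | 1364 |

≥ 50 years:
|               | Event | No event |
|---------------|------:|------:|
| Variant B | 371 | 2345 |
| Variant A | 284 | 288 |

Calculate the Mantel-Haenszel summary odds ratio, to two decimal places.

0.45

OR_MH = Σ(aᵢdᵢ/nᵢ) / Σ(bᵢcᵢ/nᵢ), where nᵢ is the stratum total.
Stratum 1 (< 50 years): n = 4605; a·d/n = 449·1364/4605 = 132.9937; b·c/n = 2479·313/4605 = 168.4966
Stratum 2 (≥ 50 years): n = 3288; a·d/n = 371·288/3288 = 32.4964; b·c/n = 2345·284/3288 = 202.5487
OR_MH = (132.9937 + 32.4964) / (168.4966 + 202.5487) = 165.4901 / 371.0453 = 0.44601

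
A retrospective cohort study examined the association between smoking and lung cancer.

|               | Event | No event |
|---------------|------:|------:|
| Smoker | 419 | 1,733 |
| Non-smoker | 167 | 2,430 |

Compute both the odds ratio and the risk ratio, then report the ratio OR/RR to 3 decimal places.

1.162

Cells: a = 419, b = 1733, c = 167, d = 2430.
OR = (419·2430)/(1733·167) = 1018170/289411 = 3.51808
Risk in exposed = 419/2152 = 0.19470; risk in unexposed = 167/2597 = 0.06430; RR = 3.02780
OR/RR = 3.51808 / 3.02780 = 1.16192
The outcome is not rare, so the OR lies further from 1 than the RR.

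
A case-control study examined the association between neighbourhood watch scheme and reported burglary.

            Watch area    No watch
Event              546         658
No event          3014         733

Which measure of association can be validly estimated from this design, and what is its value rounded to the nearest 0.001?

Reading the table with exposure as columns: a = 546 (Watch area, case), b = 3014 (Watch area, non-case), c = 658 (No watch, case), d = 733.
This is a case-control study: participants were sampled on outcome status, so risks in the source population cannot be estimated directly — relative risk is not valid here. The odds ratio is the appropriate measure.
OR = (a·d)/(b·c) = (546 × 733) / (3014 × 658) = 400218 / 1983212 = 0.20180

0.202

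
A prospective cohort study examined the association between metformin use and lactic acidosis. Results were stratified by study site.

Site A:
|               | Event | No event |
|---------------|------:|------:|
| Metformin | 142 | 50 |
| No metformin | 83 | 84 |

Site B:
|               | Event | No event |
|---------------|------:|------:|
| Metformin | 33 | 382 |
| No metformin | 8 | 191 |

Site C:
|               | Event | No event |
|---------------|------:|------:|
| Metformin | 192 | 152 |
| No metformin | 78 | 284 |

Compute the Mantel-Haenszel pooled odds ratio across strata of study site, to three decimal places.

OR_MH = Σ(aᵢdᵢ/nᵢ) / Σ(bᵢcᵢ/nᵢ), where nᵢ is the stratum total.
Stratum 1 (Site A): n = 359; a·d/n = 142·84/359 = 33.2256; b·c/n = 50·83/359 = 11.5599
Stratum 2 (Site B): n = 614; a·d/n = 33·191/614 = 10.2655; b·c/n = 382·8/614 = 4.9772
Stratum 3 (Site C): n = 706; a·d/n = 192·284/706 = 77.2351; b·c/n = 152·78/706 = 16.7932
OR_MH = (33.2256 + 10.2655 + 77.2351) / (11.5599 + 4.9772 + 16.7932) = 120.7262 / 33.3303 = 3.62212

3.622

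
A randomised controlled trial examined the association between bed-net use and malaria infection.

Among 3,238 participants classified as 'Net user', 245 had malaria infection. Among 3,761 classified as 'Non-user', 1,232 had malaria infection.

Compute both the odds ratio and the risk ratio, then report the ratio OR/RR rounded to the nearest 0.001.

From the description: a = 245, b = 2993, c = 1232, d = 2529.
OR = (245·2529)/(2993·1232) = 619605/3687376 = 0.16803
Risk in exposed = 245/3238 = 0.07566; risk in unexposed = 1232/3761 = 0.32757; RR = 0.23098
OR/RR = 0.16803 / 0.23098 = 0.72747
The outcome is not rare, so the OR lies further from 1 than the RR.

0.727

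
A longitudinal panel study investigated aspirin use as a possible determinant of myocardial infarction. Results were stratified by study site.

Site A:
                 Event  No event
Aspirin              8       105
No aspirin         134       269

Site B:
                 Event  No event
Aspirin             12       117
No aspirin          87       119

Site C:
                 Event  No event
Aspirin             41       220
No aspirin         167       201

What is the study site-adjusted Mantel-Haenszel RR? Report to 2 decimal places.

RR_MH = Σ(aᵢ·n₀ᵢ/nᵢ) / Σ(cᵢ·n₁ᵢ/nᵢ), with n₁ᵢ = aᵢ+bᵢ (exposed), n₀ᵢ = cᵢ+dᵢ (unexposed), nᵢ = n₁ᵢ+n₀ᵢ.
Stratum 1 (Site A): n₁ = 113, n₀ = 403, n = 516; a·n₀/n = 8·403/516 = 6.2481; c·n₁/n = 134·113/516 = 29.3450
Stratum 2 (Site B): n₁ = 129, n₀ = 206, n = 335; a·n₀/n = 12·206/335 = 7.3791; c·n₁/n = 87·129/335 = 33.5015
Stratum 3 (Site C): n₁ = 261, n₀ = 368, n = 629; a·n₀/n = 41·368/629 = 23.9873; c·n₁/n = 167·261/629 = 69.2957
RR_MH = (6.2481 + 7.3791 + 23.9873) / (29.3450 + 33.5015 + 69.2957) = 37.6144 / 132.1422 = 0.28465

0.28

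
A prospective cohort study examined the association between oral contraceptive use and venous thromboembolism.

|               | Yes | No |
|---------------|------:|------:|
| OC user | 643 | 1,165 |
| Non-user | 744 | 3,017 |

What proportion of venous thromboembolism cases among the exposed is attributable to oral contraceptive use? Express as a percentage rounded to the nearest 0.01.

Cells: a = 643, b = 1165, c = 744, d = 3017.
Risk in exposed = 643/1808 = 0.35564; risk in unexposed = 744/3761 = 0.19782.
RR = 0.35564/0.19782 = 1.79781
AR% = (RR − 1)/RR × 100 = (1.79781 − 1)/1.79781 × 100 = 44.3767%

44.38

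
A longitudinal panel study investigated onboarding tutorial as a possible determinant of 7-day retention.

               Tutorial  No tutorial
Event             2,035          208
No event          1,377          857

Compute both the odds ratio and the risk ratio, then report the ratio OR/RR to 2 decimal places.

Reading the table with exposure as columns: a = 2035 (Tutorial, case), b = 1377 (Tutorial, non-case), c = 208 (No tutorial, case), d = 857.
OR = (2035·857)/(1377·208) = 1743995/286416 = 6.08903
Risk in exposed = 2035/3412 = 0.59642; risk in unexposed = 208/1065 = 0.19531; RR = 3.05381
OR/RR = 6.08903 / 3.05381 = 1.99391
The outcome is not rare, so the OR lies further from 1 than the RR.

1.99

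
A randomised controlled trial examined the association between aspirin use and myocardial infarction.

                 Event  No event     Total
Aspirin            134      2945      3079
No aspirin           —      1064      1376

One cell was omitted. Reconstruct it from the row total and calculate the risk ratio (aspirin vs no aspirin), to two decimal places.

0.19

The missing cell is in the unexposed row: 1376 − 1064 = 312.
So a = 134, b = 2945, c = 312, d = 1064.
RR = [a/(a+b)] / [c/(c+d)] = (134/3079) / (312/1376) = 0.04352/0.22674 = 0.19194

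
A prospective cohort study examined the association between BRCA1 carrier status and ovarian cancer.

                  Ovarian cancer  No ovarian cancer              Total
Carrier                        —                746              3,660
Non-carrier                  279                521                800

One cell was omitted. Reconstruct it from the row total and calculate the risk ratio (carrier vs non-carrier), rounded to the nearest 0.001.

The missing cell is in the exposed row: 3660 − 746 = 2914.
So a = 2914, b = 746, c = 279, d = 521.
RR = [a/(a+b)] / [c/(c+d)] = (2914/3660) / (279/800) = 0.79617/0.34875 = 2.28294

2.283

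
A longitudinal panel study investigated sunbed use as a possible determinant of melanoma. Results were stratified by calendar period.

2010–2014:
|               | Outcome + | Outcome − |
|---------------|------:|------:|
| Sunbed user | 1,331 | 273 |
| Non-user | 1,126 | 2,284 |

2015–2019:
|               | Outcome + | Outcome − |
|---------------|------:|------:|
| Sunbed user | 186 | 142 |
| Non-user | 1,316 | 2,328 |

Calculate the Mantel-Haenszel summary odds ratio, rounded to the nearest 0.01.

6.60

OR_MH = Σ(aᵢdᵢ/nᵢ) / Σ(bᵢcᵢ/nᵢ), where nᵢ is the stratum total.
Stratum 1 (2010–2014): n = 5014; a·d/n = 1331·2284/5014 = 606.3032; b·c/n = 273·1126/5014 = 61.3079
Stratum 2 (2015–2019): n = 3972; a·d/n = 186·2328/3972 = 109.0151; b·c/n = 142·1316/3972 = 47.0473
OR_MH = (606.3032 + 109.0151) / (61.3079 + 47.0473) = 715.3183 / 108.3553 = 6.60160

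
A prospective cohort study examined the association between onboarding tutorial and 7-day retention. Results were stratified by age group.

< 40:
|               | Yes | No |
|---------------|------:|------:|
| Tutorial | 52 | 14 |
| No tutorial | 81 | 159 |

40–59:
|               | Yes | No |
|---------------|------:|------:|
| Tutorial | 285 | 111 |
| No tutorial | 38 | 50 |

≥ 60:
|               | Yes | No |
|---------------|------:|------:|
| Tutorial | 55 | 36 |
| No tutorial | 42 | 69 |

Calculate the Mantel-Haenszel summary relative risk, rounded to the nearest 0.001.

1.820

RR_MH = Σ(aᵢ·n₀ᵢ/nᵢ) / Σ(cᵢ·n₁ᵢ/nᵢ), with n₁ᵢ = aᵢ+bᵢ (exposed), n₀ᵢ = cᵢ+dᵢ (unexposed), nᵢ = n₁ᵢ+n₀ᵢ.
Stratum 1 (< 40): n₁ = 66, n₀ = 240, n = 306; a·n₀/n = 52·240/306 = 40.7843; c·n₁/n = 81·66/306 = 17.4706
Stratum 2 (40–59): n₁ = 396, n₀ = 88, n = 484; a·n₀/n = 285·88/484 = 51.8182; c·n₁/n = 38·396/484 = 31.0909
Stratum 3 (≥ 60): n₁ = 91, n₀ = 111, n = 202; a·n₀/n = 55·111/202 = 30.2228; c·n₁/n = 42·91/202 = 18.9208
RR_MH = (40.7843 + 51.8182 + 30.2228) / (17.4706 + 31.0909 + 18.9208) = 122.8253 / 67.4823 = 1.82011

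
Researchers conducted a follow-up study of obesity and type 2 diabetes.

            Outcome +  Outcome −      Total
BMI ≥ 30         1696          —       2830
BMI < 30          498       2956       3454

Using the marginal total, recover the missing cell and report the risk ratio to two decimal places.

The missing cell is in the exposed row: 2830 − 1696 = 1134.
So a = 1696, b = 1134, c = 498, d = 2956.
RR = [a/(a+b)] / [c/(c+d)] = (1696/2830) / (498/3454) = 0.59929/0.14418 = 4.15654

4.16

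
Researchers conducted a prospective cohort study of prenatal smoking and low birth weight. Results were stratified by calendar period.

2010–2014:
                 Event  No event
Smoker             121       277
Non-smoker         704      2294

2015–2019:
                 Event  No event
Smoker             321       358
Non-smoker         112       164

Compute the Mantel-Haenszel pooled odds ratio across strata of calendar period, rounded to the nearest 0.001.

OR_MH = Σ(aᵢdᵢ/nᵢ) / Σ(bᵢcᵢ/nᵢ), where nᵢ is the stratum total.
Stratum 1 (2010–2014): n = 3396; a·d/n = 121·2294/3396 = 81.7356; b·c/n = 277·704/3396 = 57.4229
Stratum 2 (2015–2019): n = 955; a·d/n = 321·164/955 = 55.1246; b·c/n = 358·112/955 = 41.9853
OR_MH = (81.7356 + 55.1246) / (57.4229 + 41.9853) = 136.8602 / 99.4082 = 1.37675

1.377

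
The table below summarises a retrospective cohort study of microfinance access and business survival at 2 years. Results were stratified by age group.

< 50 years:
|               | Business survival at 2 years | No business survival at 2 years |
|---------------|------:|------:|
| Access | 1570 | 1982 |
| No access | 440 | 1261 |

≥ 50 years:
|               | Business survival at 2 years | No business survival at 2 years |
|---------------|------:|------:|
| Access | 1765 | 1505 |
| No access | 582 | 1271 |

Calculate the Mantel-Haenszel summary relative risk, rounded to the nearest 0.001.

RR_MH = Σ(aᵢ·n₀ᵢ/nᵢ) / Σ(cᵢ·n₁ᵢ/nᵢ), with n₁ᵢ = aᵢ+bᵢ (exposed), n₀ᵢ = cᵢ+dᵢ (unexposed), nᵢ = n₁ᵢ+n₀ᵢ.
Stratum 1 (< 50 years): n₁ = 3552, n₀ = 1701, n = 5253; a·n₀/n = 1570·1701/5253 = 508.3895; c·n₁/n = 440·3552/5253 = 297.5214
Stratum 2 (≥ 50 years): n₁ = 3270, n₀ = 1853, n = 5123; a·n₀/n = 1765·1853/5123 = 638.4043; c·n₁/n = 582·3270/5123 = 371.4894
RR_MH = (508.3895 + 638.4043) / (297.5214 + 371.4894) = 1146.7937 / 669.0108 = 1.71416

1.714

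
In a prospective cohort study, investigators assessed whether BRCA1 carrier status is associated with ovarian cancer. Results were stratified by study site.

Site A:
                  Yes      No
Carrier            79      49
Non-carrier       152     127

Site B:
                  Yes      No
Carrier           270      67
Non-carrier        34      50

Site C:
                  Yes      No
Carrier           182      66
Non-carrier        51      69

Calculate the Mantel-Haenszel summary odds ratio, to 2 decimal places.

OR_MH = Σ(aᵢdᵢ/nᵢ) / Σ(bᵢcᵢ/nᵢ), where nᵢ is the stratum total.
Stratum 1 (Site A): n = 407; a·d/n = 79·127/407 = 24.6511; b·c/n = 49·152/407 = 18.2998
Stratum 2 (Site B): n = 421; a·d/n = 270·50/421 = 32.0665; b·c/n = 67·34/421 = 5.4109
Stratum 3 (Site C): n = 368; a·d/n = 182·69/368 = 34.1250; b·c/n = 66·51/368 = 9.1467
OR_MH = (24.6511 + 32.0665 + 34.1250) / (18.2998 + 5.4109 + 9.1467) = 90.8426 / 32.8574 = 2.76475

2.76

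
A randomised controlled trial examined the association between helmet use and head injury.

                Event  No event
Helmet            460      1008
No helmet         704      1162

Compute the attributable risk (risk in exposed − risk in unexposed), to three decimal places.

Cells: a = 460, b = 1008, c = 704, d = 1162.
Risk in exposed = 460/1468 = 0.313351; risk in unexposed = 704/1866 = 0.377278.
Risk difference = 0.313351 − 0.377278 = -0.063926

-0.064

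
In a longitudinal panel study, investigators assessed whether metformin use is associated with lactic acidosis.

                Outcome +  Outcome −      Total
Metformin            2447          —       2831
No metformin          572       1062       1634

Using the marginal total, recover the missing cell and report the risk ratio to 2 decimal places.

The missing cell is in the exposed row: 2831 − 2447 = 384.
So a = 2447, b = 384, c = 572, d = 1062.
RR = [a/(a+b)] / [c/(c+d)] = (2447/2831) / (572/1634) = 0.86436/0.35006 = 2.46917

2.47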